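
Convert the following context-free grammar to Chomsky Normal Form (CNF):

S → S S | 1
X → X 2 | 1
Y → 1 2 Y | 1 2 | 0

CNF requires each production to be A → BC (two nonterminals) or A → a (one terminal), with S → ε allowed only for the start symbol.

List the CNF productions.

S → 1; T2 → 2; X → 1; T1 → 1; Y → 0; S → S S; X → X T2; Y → T1 X0; X0 → T2 Y; Y → T1 T2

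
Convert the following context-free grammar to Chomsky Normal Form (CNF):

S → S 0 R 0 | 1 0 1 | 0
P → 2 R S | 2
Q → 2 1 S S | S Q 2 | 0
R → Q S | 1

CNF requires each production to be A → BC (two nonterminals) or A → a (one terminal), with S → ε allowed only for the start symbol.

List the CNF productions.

T0 → 0; T1 → 1; S → 0; T2 → 2; P → 2; Q → 0; R → 1; S → S X0; X0 → T0 X1; X1 → R T0; S → T1 X2; X2 → T0 T1; P → T2 X3; X3 → R S; Q → T2 X4; X4 → T1 X5; X5 → S S; Q → S X6; X6 → Q T2; R → Q S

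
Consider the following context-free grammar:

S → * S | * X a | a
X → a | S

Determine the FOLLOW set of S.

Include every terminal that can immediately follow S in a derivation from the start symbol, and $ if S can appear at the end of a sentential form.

We compute FOLLOW(S) using the standard algorithm.
FOLLOW(S) starts with {$}.
FIRST(S) = {*, a}
FIRST(X) = {*, a}
FOLLOW(S) = {$, a}
FOLLOW(X) = {a}
Therefore, FOLLOW(S) = {$, a}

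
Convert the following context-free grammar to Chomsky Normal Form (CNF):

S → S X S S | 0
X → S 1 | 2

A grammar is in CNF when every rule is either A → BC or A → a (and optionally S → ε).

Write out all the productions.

S → 0; T1 → 1; X → 2; S → S X0; X0 → X X1; X1 → S S; X → S T1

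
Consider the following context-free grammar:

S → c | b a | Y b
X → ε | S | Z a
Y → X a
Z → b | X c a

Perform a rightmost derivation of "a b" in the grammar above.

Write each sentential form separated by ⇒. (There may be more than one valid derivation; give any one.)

S ⇒ Y b ⇒ X a b ⇒ a b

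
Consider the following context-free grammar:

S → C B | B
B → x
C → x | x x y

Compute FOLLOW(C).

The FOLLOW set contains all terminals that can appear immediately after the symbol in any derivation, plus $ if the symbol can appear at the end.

We compute FOLLOW(C) using the standard algorithm.
FOLLOW(S) starts with {$}.
FIRST(B) = {x}
FIRST(C) = {x}
FIRST(S) = {x}
FOLLOW(B) = {$}
FOLLOW(C) = {x}
FOLLOW(S) = {$}
Therefore, FOLLOW(C) = {x}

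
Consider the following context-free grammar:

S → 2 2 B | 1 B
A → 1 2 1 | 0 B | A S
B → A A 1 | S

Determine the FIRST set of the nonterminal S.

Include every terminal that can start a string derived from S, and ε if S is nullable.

We compute FIRST(S) using the standard algorithm.
FIRST(A) = {0, 1}
FIRST(B) = {0, 1, 2}
FIRST(S) = {1, 2}
Therefore, FIRST(S) = {1, 2}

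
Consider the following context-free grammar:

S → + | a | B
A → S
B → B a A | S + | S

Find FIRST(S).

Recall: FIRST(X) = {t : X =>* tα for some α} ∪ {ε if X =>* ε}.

We compute FIRST(S) using the standard algorithm.
FIRST(A) = {+, a}
FIRST(B) = {+, a}
FIRST(S) = {+, a}
Therefore, FIRST(S) = {+, a}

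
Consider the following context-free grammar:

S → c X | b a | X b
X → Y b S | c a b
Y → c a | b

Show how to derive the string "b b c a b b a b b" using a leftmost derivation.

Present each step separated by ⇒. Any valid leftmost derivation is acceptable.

S ⇒ X b ⇒ Y b S b ⇒ b b S b ⇒ b b X b b ⇒ b b Y b S b b ⇒ b b c a b S b b ⇒ b b c a b b a b b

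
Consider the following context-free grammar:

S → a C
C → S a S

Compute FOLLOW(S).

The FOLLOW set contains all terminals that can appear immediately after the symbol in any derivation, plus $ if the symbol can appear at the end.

We compute FOLLOW(S) using the standard algorithm.
FOLLOW(S) starts with {$}.
FIRST(C) = {a}
FIRST(S) = {a}
FOLLOW(C) = {$, a}
FOLLOW(S) = {$, a}
Therefore, FOLLOW(S) = {$, a}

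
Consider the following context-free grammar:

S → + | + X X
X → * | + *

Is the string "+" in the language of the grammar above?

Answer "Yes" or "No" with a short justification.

Yes - a valid derivation exists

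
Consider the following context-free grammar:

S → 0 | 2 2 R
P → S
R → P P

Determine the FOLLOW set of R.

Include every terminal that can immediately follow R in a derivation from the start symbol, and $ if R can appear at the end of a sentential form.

We compute FOLLOW(R) using the standard algorithm.
FOLLOW(S) starts with {$}.
FIRST(P) = {0, 2}
FIRST(R) = {0, 2}
FIRST(S) = {0, 2}
FOLLOW(P) = {$, 0, 2}
FOLLOW(R) = {$, 0, 2}
FOLLOW(S) = {$, 0, 2}
Therefore, FOLLOW(R) = {$, 0, 2}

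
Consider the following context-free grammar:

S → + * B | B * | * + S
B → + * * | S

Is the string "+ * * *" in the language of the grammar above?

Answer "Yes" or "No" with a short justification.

Yes - a valid derivation exists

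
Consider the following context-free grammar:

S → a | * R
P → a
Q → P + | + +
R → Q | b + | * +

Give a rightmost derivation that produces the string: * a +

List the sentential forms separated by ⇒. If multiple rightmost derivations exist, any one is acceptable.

S ⇒ * R ⇒ * Q ⇒ * P + ⇒ * a +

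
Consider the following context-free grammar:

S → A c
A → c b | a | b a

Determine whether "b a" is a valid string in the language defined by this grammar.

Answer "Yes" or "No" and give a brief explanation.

No - no valid derivation exists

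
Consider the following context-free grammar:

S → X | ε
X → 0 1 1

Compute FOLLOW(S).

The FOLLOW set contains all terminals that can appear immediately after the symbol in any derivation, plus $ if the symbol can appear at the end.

We compute FOLLOW(S) using the standard algorithm.
FOLLOW(S) starts with {$}.
FIRST(S) = {0, ε}
FIRST(X) = {0}
FOLLOW(S) = {$}
FOLLOW(X) = {$}
Therefore, FOLLOW(S) = {$}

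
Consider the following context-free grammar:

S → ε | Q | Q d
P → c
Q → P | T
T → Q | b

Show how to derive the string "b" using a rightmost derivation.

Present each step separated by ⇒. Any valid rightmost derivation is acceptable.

S ⇒ Q ⇒ T ⇒ b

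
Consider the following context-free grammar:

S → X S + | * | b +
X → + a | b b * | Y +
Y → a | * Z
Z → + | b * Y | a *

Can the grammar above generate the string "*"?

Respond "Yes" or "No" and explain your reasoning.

Yes - a valid derivation exists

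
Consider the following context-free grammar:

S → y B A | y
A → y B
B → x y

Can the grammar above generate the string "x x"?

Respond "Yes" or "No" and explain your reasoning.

No - no valid derivation exists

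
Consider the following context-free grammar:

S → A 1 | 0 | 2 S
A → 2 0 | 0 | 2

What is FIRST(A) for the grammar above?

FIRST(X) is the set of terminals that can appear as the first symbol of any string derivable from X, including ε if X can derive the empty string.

We compute FIRST(A) using the standard algorithm.
FIRST(A) = {0, 2}
FIRST(S) = {0, 2}
Therefore, FIRST(A) = {0, 2}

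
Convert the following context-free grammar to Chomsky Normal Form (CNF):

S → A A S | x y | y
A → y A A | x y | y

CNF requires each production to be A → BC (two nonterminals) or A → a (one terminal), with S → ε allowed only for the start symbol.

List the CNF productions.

TX → x; TY → y; S → y; A → y; S → A X0; X0 → A S; S → TX TY; A → TY X1; X1 → A A; A → TX TY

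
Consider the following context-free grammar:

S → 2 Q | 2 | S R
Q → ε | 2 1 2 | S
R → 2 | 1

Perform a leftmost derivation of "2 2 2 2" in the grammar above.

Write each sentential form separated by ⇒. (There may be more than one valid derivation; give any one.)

S ⇒ 2 Q ⇒ 2 S ⇒ 2 S R ⇒ 2 S R R ⇒ 2 2 R R ⇒ 2 2 2 R ⇒ 2 2 2 2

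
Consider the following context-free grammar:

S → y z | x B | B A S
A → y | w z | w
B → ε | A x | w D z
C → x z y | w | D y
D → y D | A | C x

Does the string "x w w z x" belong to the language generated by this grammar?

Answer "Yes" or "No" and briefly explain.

No - no valid derivation exists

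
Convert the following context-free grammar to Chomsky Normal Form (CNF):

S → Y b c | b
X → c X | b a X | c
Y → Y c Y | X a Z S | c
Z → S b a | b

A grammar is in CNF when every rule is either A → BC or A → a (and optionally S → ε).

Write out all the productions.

TB → b; TC → c; S → b; TA → a; X → c; Y → c; Z → b; S → Y X0; X0 → TB TC; X → TC X; X → TB X1; X1 → TA X; Y → Y X2; X2 → TC Y; Y → X X3; X3 → TA X4; X4 → Z S; Z → S X5; X5 → TB TA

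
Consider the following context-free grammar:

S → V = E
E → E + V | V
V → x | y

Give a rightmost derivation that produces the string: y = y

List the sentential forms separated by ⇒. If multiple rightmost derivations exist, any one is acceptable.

S ⇒ V = E ⇒ V = V ⇒ V = y ⇒ y = y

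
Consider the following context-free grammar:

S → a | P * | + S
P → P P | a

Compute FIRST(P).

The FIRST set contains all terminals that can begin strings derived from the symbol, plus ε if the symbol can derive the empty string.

We compute FIRST(P) using the standard algorithm.
FIRST(P) = {a}
FIRST(S) = {+, a}
Therefore, FIRST(P) = {a}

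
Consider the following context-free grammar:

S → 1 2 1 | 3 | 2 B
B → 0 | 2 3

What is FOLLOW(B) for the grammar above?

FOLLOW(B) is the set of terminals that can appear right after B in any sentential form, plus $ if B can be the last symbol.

We compute FOLLOW(B) using the standard algorithm.
FOLLOW(S) starts with {$}.
FIRST(B) = {0, 2}
FIRST(S) = {1, 2, 3}
FOLLOW(B) = {$}
FOLLOW(S) = {$}
Therefore, FOLLOW(B) = {$}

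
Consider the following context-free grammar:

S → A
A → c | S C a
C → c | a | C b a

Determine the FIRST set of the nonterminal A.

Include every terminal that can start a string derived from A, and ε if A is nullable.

We compute FIRST(A) using the standard algorithm.
FIRST(A) = {c}
FIRST(C) = {a, c}
FIRST(S) = {c}
Therefore, FIRST(A) = {c}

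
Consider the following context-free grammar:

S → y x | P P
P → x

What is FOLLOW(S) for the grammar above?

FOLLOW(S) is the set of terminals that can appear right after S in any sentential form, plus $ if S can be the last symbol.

We compute FOLLOW(S) using the standard algorithm.
FOLLOW(S) starts with {$}.
FIRST(P) = {x}
FIRST(S) = {x, y}
FOLLOW(P) = {$, x}
FOLLOW(S) = {$}
Therefore, FOLLOW(S) = {$}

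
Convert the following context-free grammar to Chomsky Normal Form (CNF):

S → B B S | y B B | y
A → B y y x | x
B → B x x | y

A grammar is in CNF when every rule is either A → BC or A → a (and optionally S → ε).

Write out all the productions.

TY → y; S → y; TX → x; A → x; B → y; S → B X0; X0 → B S; S → TY X1; X1 → B B; A → B X2; X2 → TY X3; X3 → TY TX; B → B X4; X4 → TX TX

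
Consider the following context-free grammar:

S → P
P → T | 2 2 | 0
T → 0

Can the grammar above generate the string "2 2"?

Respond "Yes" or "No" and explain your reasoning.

Yes - a valid derivation exists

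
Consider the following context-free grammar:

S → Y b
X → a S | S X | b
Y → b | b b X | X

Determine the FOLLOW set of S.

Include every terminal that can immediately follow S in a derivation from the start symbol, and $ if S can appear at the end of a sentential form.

We compute FOLLOW(S) using the standard algorithm.
FOLLOW(S) starts with {$}.
FIRST(S) = {a, b}
FIRST(X) = {a, b}
FIRST(Y) = {a, b}
FOLLOW(S) = {$, a, b}
FOLLOW(X) = {b}
FOLLOW(Y) = {b}
Therefore, FOLLOW(S) = {$, a, b}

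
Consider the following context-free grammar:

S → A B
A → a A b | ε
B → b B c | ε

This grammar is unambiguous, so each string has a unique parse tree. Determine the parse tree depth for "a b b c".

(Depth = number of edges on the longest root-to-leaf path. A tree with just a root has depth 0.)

3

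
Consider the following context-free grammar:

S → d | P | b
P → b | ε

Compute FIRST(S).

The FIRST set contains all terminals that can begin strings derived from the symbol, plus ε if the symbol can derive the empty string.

We compute FIRST(S) using the standard algorithm.
FIRST(P) = {b, ε}
FIRST(S) = {b, d, ε}
Therefore, FIRST(S) = {b, d, ε}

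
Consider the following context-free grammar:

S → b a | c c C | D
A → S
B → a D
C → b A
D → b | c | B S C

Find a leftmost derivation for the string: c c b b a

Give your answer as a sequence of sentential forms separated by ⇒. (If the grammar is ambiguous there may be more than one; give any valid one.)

S ⇒ c c C ⇒ c c b A ⇒ c c b S ⇒ c c b b a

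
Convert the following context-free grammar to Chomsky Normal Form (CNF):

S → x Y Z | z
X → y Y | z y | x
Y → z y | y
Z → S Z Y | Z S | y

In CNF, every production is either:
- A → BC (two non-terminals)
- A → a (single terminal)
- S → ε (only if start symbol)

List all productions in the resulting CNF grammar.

TX → x; S → z; TY → y; TZ → z; X → x; Y → y; Z → y; S → TX X0; X0 → Y Z; X → TY Y; X → TZ TY; Y → TZ TY; Z → S X1; X1 → Z Y; Z → Z S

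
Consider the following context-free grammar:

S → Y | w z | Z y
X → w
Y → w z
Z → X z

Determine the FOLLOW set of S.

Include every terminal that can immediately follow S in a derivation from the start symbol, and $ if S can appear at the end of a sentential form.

We compute FOLLOW(S) using the standard algorithm.
FOLLOW(S) starts with {$}.
FIRST(S) = {w}
FIRST(X) = {w}
FIRST(Y) = {w}
FIRST(Z) = {w}
FOLLOW(S) = {$}
FOLLOW(X) = {z}
FOLLOW(Y) = {$}
FOLLOW(Z) = {y}
Therefore, FOLLOW(S) = {$}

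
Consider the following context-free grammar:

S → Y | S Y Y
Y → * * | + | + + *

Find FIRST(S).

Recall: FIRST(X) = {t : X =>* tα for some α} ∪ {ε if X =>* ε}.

We compute FIRST(S) using the standard algorithm.
FIRST(S) = {*, +}
FIRST(Y) = {*, +}
Therefore, FIRST(S) = {*, +}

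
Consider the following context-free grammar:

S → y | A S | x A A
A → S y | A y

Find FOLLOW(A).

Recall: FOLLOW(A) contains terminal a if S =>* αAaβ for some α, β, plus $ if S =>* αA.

We compute FOLLOW(A) using the standard algorithm.
FOLLOW(S) starts with {$}.
FIRST(A) = {x, y}
FIRST(S) = {x, y}
FOLLOW(A) = {$, x, y}
FOLLOW(S) = {$, y}
Therefore, FOLLOW(A) = {$, x, y}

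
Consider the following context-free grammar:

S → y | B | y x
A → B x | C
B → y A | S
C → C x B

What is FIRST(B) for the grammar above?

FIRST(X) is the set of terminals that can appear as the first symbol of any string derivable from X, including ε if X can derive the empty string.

We compute FIRST(B) using the standard algorithm.
FIRST(A) = {y}
FIRST(B) = {y}
FIRST(C) = {}
FIRST(S) = {y}
Therefore, FIRST(B) = {y}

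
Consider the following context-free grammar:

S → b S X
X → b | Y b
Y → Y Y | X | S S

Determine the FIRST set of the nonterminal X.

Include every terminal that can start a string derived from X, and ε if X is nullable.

We compute FIRST(X) using the standard algorithm.
FIRST(S) = {b}
FIRST(X) = {b}
FIRST(Y) = {b}
Therefore, FIRST(X) = {b}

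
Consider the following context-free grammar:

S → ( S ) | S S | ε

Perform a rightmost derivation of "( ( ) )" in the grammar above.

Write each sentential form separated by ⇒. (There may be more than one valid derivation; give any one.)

S ⇒ ( S ) ⇒ ( ( S ) ) ⇒ ( ( ) )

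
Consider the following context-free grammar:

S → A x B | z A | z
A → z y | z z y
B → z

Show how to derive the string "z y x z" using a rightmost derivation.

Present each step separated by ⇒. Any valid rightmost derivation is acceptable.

S ⇒ A x B ⇒ A x z ⇒ z y x z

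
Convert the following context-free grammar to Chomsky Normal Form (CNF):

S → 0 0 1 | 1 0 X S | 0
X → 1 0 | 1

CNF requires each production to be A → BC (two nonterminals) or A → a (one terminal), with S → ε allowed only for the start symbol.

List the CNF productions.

T0 → 0; T1 → 1; S → 0; X → 1; S → T0 X0; X0 → T0 T1; S → T1 X1; X1 → T0 X2; X2 → X S; X → T1 T0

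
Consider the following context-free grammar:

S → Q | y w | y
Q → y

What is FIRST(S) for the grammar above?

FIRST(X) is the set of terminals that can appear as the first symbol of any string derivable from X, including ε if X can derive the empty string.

We compute FIRST(S) using the standard algorithm.
FIRST(Q) = {y}
FIRST(S) = {y}
Therefore, FIRST(S) = {y}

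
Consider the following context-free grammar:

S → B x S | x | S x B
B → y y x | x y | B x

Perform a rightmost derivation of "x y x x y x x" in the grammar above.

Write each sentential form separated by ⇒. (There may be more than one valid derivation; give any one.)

S ⇒ B x S ⇒ B x B x S ⇒ B x B x x ⇒ B x x y x x ⇒ x y x x y x x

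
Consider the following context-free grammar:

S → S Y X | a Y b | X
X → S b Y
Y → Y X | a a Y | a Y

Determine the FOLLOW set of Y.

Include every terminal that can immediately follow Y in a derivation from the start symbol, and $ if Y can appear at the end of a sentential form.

We compute FOLLOW(Y) using the standard algorithm.
FOLLOW(S) starts with {$}.
FIRST(S) = {a}
FIRST(X) = {a}
FIRST(Y) = {a}
FOLLOW(S) = {$, a, b}
FOLLOW(X) = {$, a, b}
FOLLOW(Y) = {$, a, b}
Therefore, FOLLOW(Y) = {$, a, b}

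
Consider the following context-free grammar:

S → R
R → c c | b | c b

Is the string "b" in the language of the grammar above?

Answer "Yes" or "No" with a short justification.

Yes - a valid derivation exists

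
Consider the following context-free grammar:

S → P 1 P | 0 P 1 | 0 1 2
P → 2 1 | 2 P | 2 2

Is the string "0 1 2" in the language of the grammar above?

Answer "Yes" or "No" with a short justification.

Yes - a valid derivation exists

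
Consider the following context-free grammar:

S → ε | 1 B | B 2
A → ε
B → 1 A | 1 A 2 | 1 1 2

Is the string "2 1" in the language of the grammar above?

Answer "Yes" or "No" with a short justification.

No - no valid derivation exists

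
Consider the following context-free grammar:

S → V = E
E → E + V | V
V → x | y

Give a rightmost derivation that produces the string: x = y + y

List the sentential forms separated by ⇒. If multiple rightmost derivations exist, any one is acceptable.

S ⇒ V = E ⇒ V = E + V ⇒ V = E + y ⇒ V = V + y ⇒ V = y + y ⇒ x = y + y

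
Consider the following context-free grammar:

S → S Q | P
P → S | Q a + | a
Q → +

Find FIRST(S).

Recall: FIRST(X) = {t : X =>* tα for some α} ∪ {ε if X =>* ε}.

We compute FIRST(S) using the standard algorithm.
FIRST(P) = {+, a}
FIRST(Q) = {+}
FIRST(S) = {+, a}
Therefore, FIRST(S) = {+, a}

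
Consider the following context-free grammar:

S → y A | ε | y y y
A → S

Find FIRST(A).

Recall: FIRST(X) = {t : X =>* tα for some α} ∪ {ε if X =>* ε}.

We compute FIRST(A) using the standard algorithm.
FIRST(A) = {y, ε}
FIRST(S) = {y, ε}
Therefore, FIRST(A) = {y, ε}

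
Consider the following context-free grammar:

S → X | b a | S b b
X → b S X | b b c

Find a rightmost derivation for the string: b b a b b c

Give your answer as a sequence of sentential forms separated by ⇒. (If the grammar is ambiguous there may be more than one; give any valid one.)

S ⇒ X ⇒ b S X ⇒ b S b b c ⇒ b b a b b c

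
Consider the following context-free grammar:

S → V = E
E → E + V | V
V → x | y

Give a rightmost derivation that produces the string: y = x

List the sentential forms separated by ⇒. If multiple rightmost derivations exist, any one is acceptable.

S ⇒ V = E ⇒ V = V ⇒ V = x ⇒ y = x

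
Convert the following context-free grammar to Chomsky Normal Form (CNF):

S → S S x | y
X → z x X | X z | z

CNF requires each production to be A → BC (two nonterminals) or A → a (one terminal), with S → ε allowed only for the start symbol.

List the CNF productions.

TX → x; S → y; TZ → z; X → z; S → S X0; X0 → S TX; X → TZ X1; X1 → TX X; X → X TZ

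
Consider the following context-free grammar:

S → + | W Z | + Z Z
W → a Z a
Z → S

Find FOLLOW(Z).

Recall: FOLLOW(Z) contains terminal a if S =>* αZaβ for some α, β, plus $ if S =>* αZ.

We compute FOLLOW(Z) using the standard algorithm.
FOLLOW(S) starts with {$}.
FIRST(S) = {+, a}
FIRST(W) = {a}
FIRST(Z) = {+, a}
FOLLOW(S) = {$, +, a}
FOLLOW(W) = {+, a}
FOLLOW(Z) = {$, +, a}
Therefore, FOLLOW(Z) = {$, +, a}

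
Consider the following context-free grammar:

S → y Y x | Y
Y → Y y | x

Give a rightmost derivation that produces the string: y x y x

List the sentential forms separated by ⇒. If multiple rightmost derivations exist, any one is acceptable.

S ⇒ y Y x ⇒ y Y y x ⇒ y x y x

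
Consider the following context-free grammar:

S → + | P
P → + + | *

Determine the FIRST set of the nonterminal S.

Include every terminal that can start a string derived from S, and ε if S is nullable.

We compute FIRST(S) using the standard algorithm.
FIRST(P) = {*, +}
FIRST(S) = {*, +}
Therefore, FIRST(S) = {*, +}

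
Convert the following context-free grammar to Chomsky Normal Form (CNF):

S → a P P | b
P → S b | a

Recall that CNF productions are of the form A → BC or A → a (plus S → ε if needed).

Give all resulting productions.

TA → a; S → b; TB → b; P → a; S → TA X0; X0 → P P; P → S TB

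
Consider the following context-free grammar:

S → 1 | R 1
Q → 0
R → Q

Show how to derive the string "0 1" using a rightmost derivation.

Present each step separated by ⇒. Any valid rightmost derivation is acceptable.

S ⇒ R 1 ⇒ Q 1 ⇒ 0 1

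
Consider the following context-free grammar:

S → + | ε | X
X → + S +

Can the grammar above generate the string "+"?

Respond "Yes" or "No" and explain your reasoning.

Yes - a valid derivation exists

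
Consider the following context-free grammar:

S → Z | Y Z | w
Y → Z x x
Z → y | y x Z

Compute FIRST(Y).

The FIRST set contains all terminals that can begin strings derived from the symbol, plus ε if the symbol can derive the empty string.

We compute FIRST(Y) using the standard algorithm.
FIRST(S) = {w, y}
FIRST(Y) = {y}
FIRST(Z) = {y}
Therefore, FIRST(Y) = {y}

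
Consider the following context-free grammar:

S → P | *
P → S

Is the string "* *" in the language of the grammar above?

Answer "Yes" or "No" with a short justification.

No - no valid derivation exists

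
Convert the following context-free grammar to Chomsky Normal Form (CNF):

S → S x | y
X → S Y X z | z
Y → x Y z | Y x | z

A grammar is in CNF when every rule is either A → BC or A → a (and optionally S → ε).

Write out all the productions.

TX → x; S → y; TZ → z; X → z; Y → z; S → S TX; X → S X0; X0 → Y X1; X1 → X TZ; Y → TX X2; X2 → Y TZ; Y → Y TX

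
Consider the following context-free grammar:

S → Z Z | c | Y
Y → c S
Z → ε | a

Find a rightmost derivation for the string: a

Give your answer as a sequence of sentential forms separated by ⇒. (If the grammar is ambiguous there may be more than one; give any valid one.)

S ⇒ Z Z ⇒ Z ⇒ a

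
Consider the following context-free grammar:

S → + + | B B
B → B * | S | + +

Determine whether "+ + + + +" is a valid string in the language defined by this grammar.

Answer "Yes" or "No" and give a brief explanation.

No - no valid derivation exists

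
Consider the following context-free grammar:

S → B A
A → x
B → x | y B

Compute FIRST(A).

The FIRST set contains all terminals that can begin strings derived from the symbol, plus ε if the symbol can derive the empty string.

We compute FIRST(A) using the standard algorithm.
FIRST(A) = {x}
FIRST(B) = {x, y}
FIRST(S) = {x, y}
Therefore, FIRST(A) = {x}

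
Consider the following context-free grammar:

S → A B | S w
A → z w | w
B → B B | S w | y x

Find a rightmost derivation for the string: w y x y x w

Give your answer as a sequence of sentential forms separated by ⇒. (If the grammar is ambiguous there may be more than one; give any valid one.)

S ⇒ S w ⇒ A B w ⇒ A B B w ⇒ A B y x w ⇒ A y x y x w ⇒ w y x y x w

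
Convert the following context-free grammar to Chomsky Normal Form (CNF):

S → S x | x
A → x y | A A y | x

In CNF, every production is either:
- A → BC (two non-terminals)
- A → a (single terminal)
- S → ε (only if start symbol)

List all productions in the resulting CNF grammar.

TX → x; S → x; TY → y; A → x; S → S TX; A → TX TY; A → A X0; X0 → A TY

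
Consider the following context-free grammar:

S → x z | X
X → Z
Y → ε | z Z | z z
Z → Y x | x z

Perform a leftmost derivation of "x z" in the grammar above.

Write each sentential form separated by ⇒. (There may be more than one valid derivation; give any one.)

S ⇒ X ⇒ Z ⇒ x z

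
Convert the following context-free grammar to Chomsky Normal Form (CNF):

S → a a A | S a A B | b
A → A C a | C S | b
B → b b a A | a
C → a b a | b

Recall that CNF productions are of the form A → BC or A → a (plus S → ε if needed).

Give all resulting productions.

TA → a; S → b; A → b; TB → b; B → a; C → b; S → TA X0; X0 → TA A; S → S X1; X1 → TA X2; X2 → A B; A → A X3; X3 → C TA; A → C S; B → TB X4; X4 → TB X5; X5 → TA A; C → TA X6; X6 → TB TA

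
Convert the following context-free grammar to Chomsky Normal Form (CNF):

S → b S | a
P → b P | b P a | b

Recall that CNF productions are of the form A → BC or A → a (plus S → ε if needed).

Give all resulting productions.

TB → b; S → a; TA → a; P → b; S → TB S; P → TB P; P → TB X0; X0 → P TA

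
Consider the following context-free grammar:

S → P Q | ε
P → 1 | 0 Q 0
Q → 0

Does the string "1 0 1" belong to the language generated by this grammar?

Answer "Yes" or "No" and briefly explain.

No - no valid derivation exists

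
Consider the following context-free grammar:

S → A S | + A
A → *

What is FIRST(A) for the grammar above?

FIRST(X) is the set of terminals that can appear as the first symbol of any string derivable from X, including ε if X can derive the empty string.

We compute FIRST(A) using the standard algorithm.
FIRST(A) = {*}
FIRST(S) = {*, +}
Therefore, FIRST(A) = {*}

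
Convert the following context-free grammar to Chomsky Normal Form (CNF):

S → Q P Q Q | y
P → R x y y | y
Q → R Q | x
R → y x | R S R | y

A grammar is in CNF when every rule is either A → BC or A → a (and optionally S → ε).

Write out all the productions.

S → y; TX → x; TY → y; P → y; Q → x; R → y; S → Q X0; X0 → P X1; X1 → Q Q; P → R X2; X2 → TX X3; X3 → TY TY; Q → R Q; R → TY TX; R → R X4; X4 → S R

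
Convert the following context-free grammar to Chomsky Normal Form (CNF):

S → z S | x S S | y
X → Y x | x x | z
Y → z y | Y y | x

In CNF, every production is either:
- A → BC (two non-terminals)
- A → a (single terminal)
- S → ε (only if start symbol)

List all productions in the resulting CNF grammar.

TZ → z; TX → x; S → y; X → z; TY → y; Y → x; S → TZ S; S → TX X0; X0 → S S; X → Y TX; X → TX TX; Y → TZ TY; Y → Y TY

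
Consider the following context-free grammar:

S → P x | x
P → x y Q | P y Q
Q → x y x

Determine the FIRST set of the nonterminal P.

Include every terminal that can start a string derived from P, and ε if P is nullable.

We compute FIRST(P) using the standard algorithm.
FIRST(P) = {x}
FIRST(Q) = {x}
FIRST(S) = {x}
Therefore, FIRST(P) = {x}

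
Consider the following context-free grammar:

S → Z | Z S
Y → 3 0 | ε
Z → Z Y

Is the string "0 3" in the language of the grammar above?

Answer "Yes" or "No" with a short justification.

No - no valid derivation exists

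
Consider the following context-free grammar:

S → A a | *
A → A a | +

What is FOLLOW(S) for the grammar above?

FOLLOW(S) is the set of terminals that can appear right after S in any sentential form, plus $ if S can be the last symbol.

We compute FOLLOW(S) using the standard algorithm.
FOLLOW(S) starts with {$}.
FIRST(A) = {+}
FIRST(S) = {*, +}
FOLLOW(A) = {a}
FOLLOW(S) = {$}
Therefore, FOLLOW(S) = {$}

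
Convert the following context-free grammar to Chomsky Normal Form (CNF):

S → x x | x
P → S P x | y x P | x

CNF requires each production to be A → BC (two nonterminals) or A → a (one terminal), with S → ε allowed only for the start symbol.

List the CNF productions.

TX → x; S → x; TY → y; P → x; S → TX TX; P → S X0; X0 → P TX; P → TY X1; X1 → TX P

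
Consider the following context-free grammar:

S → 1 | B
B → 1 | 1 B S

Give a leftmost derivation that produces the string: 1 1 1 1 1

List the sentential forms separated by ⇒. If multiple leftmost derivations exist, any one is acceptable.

S ⇒ B ⇒ 1 B S ⇒ 1 1 B S S ⇒ 1 1 1 S S ⇒ 1 1 1 B S ⇒ 1 1 1 1 S ⇒ 1 1 1 1 1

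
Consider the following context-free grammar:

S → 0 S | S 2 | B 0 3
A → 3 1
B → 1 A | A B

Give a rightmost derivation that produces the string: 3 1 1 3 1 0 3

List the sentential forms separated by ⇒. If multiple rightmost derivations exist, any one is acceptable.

S ⇒ B 0 3 ⇒ A B 0 3 ⇒ A 1 A 0 3 ⇒ A 1 3 1 0 3 ⇒ 3 1 1 3 1 0 3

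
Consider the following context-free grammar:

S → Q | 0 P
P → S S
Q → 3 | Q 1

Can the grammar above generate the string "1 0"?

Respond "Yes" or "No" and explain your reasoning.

No - no valid derivation exists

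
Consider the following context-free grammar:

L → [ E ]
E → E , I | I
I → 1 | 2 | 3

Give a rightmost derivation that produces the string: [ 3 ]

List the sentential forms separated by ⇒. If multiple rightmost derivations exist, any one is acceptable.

L ⇒ [ E ] ⇒ [ I ] ⇒ [ 3 ]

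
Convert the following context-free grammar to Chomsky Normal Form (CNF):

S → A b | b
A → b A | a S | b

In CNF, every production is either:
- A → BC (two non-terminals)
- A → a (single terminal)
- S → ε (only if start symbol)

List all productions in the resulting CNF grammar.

TB → b; S → b; TA → a; A → b; S → A TB; A → TB A; A → TA S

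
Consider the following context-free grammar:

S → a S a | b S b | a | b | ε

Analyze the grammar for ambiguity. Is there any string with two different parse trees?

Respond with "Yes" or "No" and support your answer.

No - the grammar is unambiguous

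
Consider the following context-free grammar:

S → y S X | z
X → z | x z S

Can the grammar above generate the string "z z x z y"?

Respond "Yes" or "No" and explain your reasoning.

No - no valid derivation exists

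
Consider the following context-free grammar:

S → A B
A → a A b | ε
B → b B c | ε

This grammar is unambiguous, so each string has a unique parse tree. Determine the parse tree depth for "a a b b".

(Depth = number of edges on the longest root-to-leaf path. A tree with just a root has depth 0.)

4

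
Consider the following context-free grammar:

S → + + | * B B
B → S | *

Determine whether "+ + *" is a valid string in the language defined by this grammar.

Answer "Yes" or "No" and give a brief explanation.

No - no valid derivation exists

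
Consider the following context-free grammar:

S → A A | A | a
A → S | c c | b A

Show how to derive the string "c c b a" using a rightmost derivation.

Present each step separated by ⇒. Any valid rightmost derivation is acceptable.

S ⇒ A A ⇒ A b A ⇒ A b S ⇒ A b a ⇒ c c b a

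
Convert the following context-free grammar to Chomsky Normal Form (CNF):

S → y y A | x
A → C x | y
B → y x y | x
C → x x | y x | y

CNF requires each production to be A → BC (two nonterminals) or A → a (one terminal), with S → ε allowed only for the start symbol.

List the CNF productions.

TY → y; S → x; TX → x; A → y; B → x; C → y; S → TY X0; X0 → TY A; A → C TX; B → TY X1; X1 → TX TY; C → TX TX; C → TY TX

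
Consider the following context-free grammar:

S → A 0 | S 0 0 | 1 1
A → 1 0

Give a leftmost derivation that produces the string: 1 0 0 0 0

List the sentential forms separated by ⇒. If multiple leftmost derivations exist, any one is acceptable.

S ⇒ S 0 0 ⇒ A 0 0 0 ⇒ 1 0 0 0 0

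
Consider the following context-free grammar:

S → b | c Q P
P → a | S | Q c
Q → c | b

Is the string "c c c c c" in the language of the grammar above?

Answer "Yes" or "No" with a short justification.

No - no valid derivation exists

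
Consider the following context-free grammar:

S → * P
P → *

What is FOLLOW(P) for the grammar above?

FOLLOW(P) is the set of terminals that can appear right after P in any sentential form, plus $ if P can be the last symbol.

We compute FOLLOW(P) using the standard algorithm.
FOLLOW(S) starts with {$}.
FIRST(P) = {*}
FIRST(S) = {*}
FOLLOW(P) = {$}
FOLLOW(S) = {$}
Therefore, FOLLOW(P) = {$}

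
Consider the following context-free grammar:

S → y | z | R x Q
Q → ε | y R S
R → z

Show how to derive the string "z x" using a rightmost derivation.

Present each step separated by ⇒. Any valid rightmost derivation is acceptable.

S ⇒ R x Q ⇒ R x ⇒ z x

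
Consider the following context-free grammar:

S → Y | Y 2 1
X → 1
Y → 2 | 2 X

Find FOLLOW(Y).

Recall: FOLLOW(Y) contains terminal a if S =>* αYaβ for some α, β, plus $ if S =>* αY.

We compute FOLLOW(Y) using the standard algorithm.
FOLLOW(S) starts with {$}.
FIRST(S) = {2}
FIRST(X) = {1}
FIRST(Y) = {2}
FOLLOW(S) = {$}
FOLLOW(X) = {$, 2}
FOLLOW(Y) = {$, 2}
Therefore, FOLLOW(Y) = {$, 2}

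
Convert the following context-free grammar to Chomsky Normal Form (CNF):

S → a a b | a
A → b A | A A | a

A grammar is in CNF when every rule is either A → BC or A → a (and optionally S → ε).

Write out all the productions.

TA → a; TB → b; S → a; A → a; S → TA X0; X0 → TA TB; A → TB A; A → A A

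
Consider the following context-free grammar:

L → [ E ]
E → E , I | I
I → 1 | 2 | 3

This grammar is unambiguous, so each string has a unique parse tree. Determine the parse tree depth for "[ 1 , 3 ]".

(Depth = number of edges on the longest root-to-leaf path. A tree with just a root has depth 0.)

4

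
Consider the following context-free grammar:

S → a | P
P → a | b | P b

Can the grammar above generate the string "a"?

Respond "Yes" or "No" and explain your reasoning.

Yes - a valid derivation exists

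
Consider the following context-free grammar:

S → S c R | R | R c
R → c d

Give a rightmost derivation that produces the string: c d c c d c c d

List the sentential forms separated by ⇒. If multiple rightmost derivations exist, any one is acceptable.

S ⇒ S c R ⇒ S c c d ⇒ S c R c c d ⇒ S c c d c c d ⇒ R c c d c c d ⇒ c d c c d c c d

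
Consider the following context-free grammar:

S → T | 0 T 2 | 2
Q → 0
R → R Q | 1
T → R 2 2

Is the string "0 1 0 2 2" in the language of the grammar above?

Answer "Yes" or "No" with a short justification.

No - no valid derivation exists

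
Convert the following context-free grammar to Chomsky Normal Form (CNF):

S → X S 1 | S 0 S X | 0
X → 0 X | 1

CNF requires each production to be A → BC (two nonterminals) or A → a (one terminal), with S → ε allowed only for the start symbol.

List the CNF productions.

T1 → 1; T0 → 0; S → 0; X → 1; S → X X0; X0 → S T1; S → S X1; X1 → T0 X2; X2 → S X; X → T0 X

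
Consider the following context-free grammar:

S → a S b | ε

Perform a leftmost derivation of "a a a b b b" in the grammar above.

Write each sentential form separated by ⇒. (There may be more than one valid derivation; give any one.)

S ⇒ a S b ⇒ a a S b b ⇒ a a a S b b b ⇒ a a a b b b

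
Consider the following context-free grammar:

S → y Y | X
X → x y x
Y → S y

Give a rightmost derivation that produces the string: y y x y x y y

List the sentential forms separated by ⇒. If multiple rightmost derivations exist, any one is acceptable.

S ⇒ y Y ⇒ y S y ⇒ y y Y y ⇒ y y S y y ⇒ y y X y y ⇒ y y x y x y y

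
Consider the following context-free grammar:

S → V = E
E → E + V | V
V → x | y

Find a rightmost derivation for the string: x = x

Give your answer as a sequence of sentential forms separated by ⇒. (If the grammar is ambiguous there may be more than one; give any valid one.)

S ⇒ V = E ⇒ V = V ⇒ V = x ⇒ x = x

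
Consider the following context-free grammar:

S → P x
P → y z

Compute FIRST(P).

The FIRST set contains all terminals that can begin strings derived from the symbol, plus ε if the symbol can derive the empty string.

We compute FIRST(P) using the standard algorithm.
FIRST(P) = {y}
FIRST(S) = {y}
Therefore, FIRST(P) = {y}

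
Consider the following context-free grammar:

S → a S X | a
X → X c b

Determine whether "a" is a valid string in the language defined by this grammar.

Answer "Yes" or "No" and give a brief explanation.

Yes - a valid derivation exists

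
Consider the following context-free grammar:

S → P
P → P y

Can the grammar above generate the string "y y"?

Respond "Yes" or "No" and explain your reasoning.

No - no valid derivation exists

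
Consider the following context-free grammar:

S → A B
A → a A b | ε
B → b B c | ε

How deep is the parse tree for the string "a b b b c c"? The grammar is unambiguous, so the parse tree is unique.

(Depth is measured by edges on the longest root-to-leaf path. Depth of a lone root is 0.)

4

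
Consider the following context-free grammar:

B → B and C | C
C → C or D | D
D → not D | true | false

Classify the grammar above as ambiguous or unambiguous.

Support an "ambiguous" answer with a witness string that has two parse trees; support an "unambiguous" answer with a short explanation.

Unambiguous - every string in the language has a unique parse tree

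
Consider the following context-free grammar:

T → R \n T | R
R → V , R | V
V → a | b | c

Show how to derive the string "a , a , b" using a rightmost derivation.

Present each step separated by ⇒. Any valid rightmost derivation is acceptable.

T ⇒ R ⇒ V , R ⇒ V , V , R ⇒ V , V , V ⇒ V , V , b ⇒ V , a , b ⇒ a , a , b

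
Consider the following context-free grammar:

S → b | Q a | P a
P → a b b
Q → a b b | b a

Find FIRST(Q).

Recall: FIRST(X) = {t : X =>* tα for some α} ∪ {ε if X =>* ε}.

We compute FIRST(Q) using the standard algorithm.
FIRST(P) = {a}
FIRST(Q) = {a, b}
FIRST(S) = {a, b}
Therefore, FIRST(Q) = {a, b}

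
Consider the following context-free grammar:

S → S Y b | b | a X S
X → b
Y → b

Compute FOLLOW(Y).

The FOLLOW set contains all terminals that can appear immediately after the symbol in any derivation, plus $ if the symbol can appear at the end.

We compute FOLLOW(Y) using the standard algorithm.
FOLLOW(S) starts with {$}.
FIRST(S) = {a, b}
FIRST(X) = {b}
FIRST(Y) = {b}
FOLLOW(S) = {$, b}
FOLLOW(X) = {a, b}
FOLLOW(Y) = {b}
Therefore, FOLLOW(Y) = {b}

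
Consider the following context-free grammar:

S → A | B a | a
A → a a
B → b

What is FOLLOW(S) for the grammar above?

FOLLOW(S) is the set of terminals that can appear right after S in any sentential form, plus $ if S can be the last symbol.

We compute FOLLOW(S) using the standard algorithm.
FOLLOW(S) starts with {$}.
FIRST(A) = {a}
FIRST(B) = {b}
FIRST(S) = {a, b}
FOLLOW(A) = {$}
FOLLOW(B) = {a}
FOLLOW(S) = {$}
Therefore, FOLLOW(S) = {$}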